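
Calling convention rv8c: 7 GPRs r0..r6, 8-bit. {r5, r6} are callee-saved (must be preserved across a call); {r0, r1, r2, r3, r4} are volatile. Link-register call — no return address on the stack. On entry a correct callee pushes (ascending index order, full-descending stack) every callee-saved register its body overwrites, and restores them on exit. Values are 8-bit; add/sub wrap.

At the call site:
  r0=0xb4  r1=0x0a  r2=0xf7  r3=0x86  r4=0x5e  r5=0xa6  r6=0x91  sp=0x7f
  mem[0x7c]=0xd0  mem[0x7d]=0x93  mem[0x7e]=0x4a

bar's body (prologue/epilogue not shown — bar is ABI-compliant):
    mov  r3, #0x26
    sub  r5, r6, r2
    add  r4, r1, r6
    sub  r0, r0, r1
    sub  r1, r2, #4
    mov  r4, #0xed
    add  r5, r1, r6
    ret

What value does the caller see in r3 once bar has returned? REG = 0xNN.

REG = 0x26

prologue: push r5 → mem[0x7e]=0xa6, sp=0x7e
body[0] mov  r3, #0x26 → r3=0x26
body[1] sub  r5, r6, r2 → r5=0x9a
body[2] add  r4, r1, r6 → r4=0x9b
body[3] sub  r0, r0, r1 → r0=0xaa
body[4] sub  r1, r2, #4 → r1=0xf3
body[5] mov  r4, #0xed → r4=0xed
body[6] add  r5, r1, r6 → r5=0x84
epilogue: pop r5=0xa6, sp=0x7f
r3 is caller-saved → body value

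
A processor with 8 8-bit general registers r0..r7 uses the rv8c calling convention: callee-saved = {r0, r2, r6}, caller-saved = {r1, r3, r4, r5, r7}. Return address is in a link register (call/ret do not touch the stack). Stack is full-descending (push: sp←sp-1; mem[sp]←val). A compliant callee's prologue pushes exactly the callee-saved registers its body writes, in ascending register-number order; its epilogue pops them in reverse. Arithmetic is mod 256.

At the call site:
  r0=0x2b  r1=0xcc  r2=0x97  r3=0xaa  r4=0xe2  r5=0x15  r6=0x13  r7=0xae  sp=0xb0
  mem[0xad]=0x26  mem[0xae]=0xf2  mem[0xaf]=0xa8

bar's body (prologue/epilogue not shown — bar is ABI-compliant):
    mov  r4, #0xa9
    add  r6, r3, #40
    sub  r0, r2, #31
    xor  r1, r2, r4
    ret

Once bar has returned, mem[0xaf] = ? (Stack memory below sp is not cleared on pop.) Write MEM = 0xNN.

prologue: push r0 -> mem[0xaf]=0x2b, sp=0xaf
prologue: push r6 -> mem[0xae]=0x13, sp=0xae
body[0] mov  r4, #0xa9 -> r4=0xa9
body[1] add  r6, r3, #40 -> r6=0xd2
body[2] sub  r0, r2, #31 -> r0=0x78
body[3] xor  r1, r2, r4 -> r1=0x3e
epilogue: pop r6=0x13, sp=0xaf
epilogue: pop r0=0x2b, sp=0xb0
prologue pushed ['r0', 'r6'] at ['0xaf', '0xae']

MEM = 0x2b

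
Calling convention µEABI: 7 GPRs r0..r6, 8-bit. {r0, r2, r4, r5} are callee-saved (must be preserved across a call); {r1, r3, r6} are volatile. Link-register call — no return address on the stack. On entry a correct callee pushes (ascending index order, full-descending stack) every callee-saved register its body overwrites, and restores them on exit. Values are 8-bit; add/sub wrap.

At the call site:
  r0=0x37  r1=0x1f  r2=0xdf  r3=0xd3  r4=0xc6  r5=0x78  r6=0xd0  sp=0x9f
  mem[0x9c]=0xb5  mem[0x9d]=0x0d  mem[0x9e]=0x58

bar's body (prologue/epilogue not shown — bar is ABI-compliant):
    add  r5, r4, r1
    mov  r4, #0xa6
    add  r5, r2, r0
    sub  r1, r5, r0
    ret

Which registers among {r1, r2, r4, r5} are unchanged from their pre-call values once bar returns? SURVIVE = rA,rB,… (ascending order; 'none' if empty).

prologue: push r4 -> mem[0x9e]=0xc6, sp=0x9e
prologue: push r5 -> mem[0x9d]=0x78, sp=0x9d
body[0] add  r5, r4, r1 -> r5=0xe5
body[1] mov  r4, #0xa6 -> r4=0xa6
body[2] add  r5, r2, r0 -> r5=0x16
body[3] sub  r1, r5, r0 -> r1=0xdf
epilogue: pop r5=0x78, sp=0x9e
epilogue: pop r4=0xc6, sp=0x9f
r1: caller-saved, written=True
r2: callee-saved, written=False
r4: callee-saved, written=True
r5: callee-saved, written=True

SURVIVE = r2,r4,r5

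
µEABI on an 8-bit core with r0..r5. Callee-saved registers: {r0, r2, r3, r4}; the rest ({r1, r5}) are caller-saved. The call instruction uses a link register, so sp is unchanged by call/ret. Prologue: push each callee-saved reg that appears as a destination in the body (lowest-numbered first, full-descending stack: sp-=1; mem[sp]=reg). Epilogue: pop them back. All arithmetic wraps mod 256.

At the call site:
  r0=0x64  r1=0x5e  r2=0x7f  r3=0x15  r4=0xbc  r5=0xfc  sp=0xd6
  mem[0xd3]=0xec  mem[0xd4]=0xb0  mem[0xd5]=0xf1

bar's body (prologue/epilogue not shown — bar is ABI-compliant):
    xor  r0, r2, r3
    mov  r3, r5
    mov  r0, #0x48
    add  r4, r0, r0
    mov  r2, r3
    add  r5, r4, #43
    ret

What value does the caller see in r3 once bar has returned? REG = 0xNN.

prologue: push r0 -> mem[0xd5]=0x64, sp=0xd5
prologue: push r2 -> mem[0xd4]=0x7f, sp=0xd4
prologue: push r3 -> mem[0xd3]=0x15, sp=0xd3
prologue: push r4 -> mem[0xd2]=0xbc, sp=0xd2
body[0] xor  r0, r2, r3 -> r0=0x6a
body[1] mov  r3, r5 -> r3=0xfc
body[2] mov  r0, #0x48 -> r0=0x48
body[3] add  r4, r0, r0 -> r4=0x90
body[4] mov  r2, r3 -> r2=0xfc
body[5] add  r5, r4, #43 -> r5=0xbb
epilogue: pop r4=0xbc, sp=0xd3
epilogue: pop r3=0x15, sp=0xd4
epilogue: pop r2=0x7f, sp=0xd5
epilogue: pop r0=0x64, sp=0xd6
r3 is callee-saved -> restored

REG = 0x15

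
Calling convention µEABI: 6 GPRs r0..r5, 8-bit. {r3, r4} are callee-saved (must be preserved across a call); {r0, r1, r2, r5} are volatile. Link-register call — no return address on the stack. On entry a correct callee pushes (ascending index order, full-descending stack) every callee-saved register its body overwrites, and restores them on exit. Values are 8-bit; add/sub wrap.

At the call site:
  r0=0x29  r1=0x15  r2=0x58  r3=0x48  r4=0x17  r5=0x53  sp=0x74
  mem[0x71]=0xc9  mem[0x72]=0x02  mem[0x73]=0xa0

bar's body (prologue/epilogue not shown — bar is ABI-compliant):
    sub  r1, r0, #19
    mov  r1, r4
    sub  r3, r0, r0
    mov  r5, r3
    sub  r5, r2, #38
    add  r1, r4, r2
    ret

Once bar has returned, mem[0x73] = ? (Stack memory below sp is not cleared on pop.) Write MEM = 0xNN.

MEM = 0x48

prologue: push r3 -> mem[0x73]=0x48, sp=0x73
body[0] sub  r1, r0, #19 -> r1=0x16
body[1] mov  r1, r4 -> r1=0x17
body[2] sub  r3, r0, r0 -> r3=0x00
body[3] mov  r5, r3 -> r5=0x00
body[4] sub  r5, r2, #38 -> r5=0x32
body[5] add  r1, r4, r2 -> r1=0x6f
epilogue: pop r3=0x48, sp=0x74
prologue pushed ['r3'] at ['0x73']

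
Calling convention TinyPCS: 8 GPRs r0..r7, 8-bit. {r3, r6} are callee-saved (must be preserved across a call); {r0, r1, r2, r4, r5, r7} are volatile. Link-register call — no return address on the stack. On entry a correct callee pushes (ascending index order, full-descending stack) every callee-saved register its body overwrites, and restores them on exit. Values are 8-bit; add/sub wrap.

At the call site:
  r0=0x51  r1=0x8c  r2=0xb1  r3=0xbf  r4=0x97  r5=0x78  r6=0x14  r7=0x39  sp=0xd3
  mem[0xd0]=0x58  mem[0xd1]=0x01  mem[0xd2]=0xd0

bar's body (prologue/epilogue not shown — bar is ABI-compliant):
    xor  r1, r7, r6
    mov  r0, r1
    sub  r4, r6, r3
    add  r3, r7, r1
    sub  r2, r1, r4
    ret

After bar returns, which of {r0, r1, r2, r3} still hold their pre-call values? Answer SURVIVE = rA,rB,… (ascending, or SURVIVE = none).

SURVIVE = r3

prologue: push r3 -> mem[0xd2]=0xbf, sp=0xd2
body[0] xor  r1, r7, r6 -> r1=0x2d
body[1] mov  r0, r1 -> r0=0x2d
body[2] sub  r4, r6, r3 -> r4=0x55
body[3] add  r3, r7, r1 -> r3=0x66
body[4] sub  r2, r1, r4 -> r2=0xd8
epilogue: pop r3=0xbf, sp=0xd3
r0: caller-saved, written=True
r1: caller-saved, written=True
r2: caller-saved, written=True
r3: callee-saved, written=True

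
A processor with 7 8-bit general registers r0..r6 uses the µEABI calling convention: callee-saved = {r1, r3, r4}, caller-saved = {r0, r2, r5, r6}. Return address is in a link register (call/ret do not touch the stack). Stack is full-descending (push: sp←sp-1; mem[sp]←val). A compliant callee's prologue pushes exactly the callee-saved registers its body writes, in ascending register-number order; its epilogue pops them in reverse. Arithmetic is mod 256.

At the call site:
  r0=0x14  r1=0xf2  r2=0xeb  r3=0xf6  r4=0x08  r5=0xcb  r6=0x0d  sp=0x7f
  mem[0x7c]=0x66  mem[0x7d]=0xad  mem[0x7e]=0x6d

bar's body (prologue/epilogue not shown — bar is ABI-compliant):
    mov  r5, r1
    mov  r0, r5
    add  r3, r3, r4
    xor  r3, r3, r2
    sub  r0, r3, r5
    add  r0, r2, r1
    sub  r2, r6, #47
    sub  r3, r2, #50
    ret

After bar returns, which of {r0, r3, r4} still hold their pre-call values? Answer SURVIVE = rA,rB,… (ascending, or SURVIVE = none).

prologue: push r3 → mem[0x7e]=0xf6, sp=0x7e
body[0] mov  r5, r1 → r5=0xf2
body[1] mov  r0, r5 → r0=0xf2
body[2] add  r3, r3, r4 → r3=0xfe
body[3] xor  r3, r3, r2 → r3=0x15
body[4] sub  r0, r3, r5 → r0=0x23
body[5] add  r0, r2, r1 → r0=0xdd
body[6] sub  r2, r6, #47 → r2=0xde
body[7] sub  r3, r2, #50 → r3=0xac
epilogue: pop r3=0xf6, sp=0x7f
r0: caller-saved, written=True
r3: callee-saved, written=True
r4: callee-saved, written=False

SURVIVE = r3,r4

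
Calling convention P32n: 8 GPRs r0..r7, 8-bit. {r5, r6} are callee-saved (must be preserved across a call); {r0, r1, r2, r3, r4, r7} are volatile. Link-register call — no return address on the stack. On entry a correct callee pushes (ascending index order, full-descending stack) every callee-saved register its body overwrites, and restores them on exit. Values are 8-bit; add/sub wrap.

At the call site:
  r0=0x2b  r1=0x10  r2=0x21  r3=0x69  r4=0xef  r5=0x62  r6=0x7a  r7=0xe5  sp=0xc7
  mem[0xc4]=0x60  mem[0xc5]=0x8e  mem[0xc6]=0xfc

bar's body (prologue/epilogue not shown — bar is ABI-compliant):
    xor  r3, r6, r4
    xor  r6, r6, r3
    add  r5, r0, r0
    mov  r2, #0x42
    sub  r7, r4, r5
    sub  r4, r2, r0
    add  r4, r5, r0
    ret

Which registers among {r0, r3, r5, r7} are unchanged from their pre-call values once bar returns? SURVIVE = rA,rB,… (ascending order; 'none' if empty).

prologue: push r5 → mem[0xc6]=0x62, sp=0xc6
prologue: push r6 → mem[0xc5]=0x7a, sp=0xc5
body[0] xor  r3, r6, r4 → r3=0x95
body[1] xor  r6, r6, r3 → r6=0xef
body[2] add  r5, r0, r0 → r5=0x56
body[3] mov  r2, #0x42 → r2=0x42
body[4] sub  r7, r4, r5 → r7=0x99
body[5] sub  r4, r2, r0 → r4=0x17
body[6] add  r4, r5, r0 → r4=0x81
epilogue: pop r6=0x7a, sp=0xc6
epilogue: pop r5=0x62, sp=0xc7
r0: caller-saved, written=False
r3: caller-saved, written=True
r5: callee-saved, written=True
r7: caller-saved, written=True

SURVIVE = r0,r5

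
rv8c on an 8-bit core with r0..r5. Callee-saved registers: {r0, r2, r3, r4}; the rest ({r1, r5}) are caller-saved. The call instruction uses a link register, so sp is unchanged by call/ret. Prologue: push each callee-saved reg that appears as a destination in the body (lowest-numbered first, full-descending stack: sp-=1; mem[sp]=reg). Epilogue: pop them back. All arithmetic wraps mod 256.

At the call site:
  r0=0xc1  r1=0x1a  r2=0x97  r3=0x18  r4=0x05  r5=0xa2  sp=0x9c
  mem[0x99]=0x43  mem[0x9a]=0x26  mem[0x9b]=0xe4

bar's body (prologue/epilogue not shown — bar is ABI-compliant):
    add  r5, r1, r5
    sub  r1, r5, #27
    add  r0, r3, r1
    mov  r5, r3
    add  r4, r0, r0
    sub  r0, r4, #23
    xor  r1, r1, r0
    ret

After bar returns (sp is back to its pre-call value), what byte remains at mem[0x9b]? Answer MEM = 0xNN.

prologue: push r0 -> mem[0x9b]=0xc1, sp=0x9b
prologue: push r4 -> mem[0x9a]=0x05, sp=0x9a
body[0] add  r5, r1, r5 -> r5=0xbc
body[1] sub  r1, r5, #27 -> r1=0xa1
body[2] add  r0, r3, r1 -> r0=0xb9
body[3] mov  r5, r3 -> r5=0x18
body[4] add  r4, r0, r0 -> r4=0x72
body[5] sub  r0, r4, #23 -> r0=0x5b
body[6] xor  r1, r1, r0 -> r1=0xfa
epilogue: pop r4=0x05, sp=0x9b
epilogue: pop r0=0xc1, sp=0x9c
prologue pushed ['r0', 'r4'] at ['0x9b', '0x9a']

MEM = 0xc1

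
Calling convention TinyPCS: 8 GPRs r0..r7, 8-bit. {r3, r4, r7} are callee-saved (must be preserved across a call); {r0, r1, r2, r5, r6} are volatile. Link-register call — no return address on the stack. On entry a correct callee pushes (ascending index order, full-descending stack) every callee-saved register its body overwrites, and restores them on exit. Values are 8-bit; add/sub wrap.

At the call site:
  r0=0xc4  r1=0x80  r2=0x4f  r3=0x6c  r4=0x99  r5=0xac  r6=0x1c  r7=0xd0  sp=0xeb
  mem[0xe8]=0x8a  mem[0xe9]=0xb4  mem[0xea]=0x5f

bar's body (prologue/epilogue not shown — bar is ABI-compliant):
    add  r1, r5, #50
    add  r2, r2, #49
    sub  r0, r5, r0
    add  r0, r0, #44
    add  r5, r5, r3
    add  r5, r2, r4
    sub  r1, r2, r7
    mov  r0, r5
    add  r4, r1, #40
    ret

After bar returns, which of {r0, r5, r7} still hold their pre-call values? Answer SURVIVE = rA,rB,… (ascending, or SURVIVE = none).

SURVIVE = r7

prologue: push r4 -> mem[0xea]=0x99, sp=0xea
body[0] add  r1, r5, #50 -> r1=0xde
body[1] add  r2, r2, #49 -> r2=0x80
body[2] sub  r0, r5, r0 -> r0=0xe8
body[3] add  r0, r0, #44 -> r0=0x14
body[4] add  r5, r5, r3 -> r5=0x18
body[5] add  r5, r2, r4 -> r5=0x19
body[6] sub  r1, r2, r7 -> r1=0xb0
body[7] mov  r0, r5 -> r0=0x19
body[8] add  r4, r1, #40 -> r4=0xd8
epilogue: pop r4=0x99, sp=0xeb
r0: caller-saved, written=True
r5: caller-saved, written=True
r7: callee-saved, written=False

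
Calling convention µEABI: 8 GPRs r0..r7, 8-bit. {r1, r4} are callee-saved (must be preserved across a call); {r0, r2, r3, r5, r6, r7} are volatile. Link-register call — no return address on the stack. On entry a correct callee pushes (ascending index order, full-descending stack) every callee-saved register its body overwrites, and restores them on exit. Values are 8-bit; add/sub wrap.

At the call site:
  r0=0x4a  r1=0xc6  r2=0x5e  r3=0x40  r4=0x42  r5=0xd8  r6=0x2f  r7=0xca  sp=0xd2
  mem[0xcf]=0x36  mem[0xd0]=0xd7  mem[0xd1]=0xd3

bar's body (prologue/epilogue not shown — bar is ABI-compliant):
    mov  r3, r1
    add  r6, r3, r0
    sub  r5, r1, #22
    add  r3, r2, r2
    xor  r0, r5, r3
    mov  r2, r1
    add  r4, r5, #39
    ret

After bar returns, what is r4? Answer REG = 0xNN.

prologue: push r4 → mem[0xd1]=0x42, sp=0xd1
body[0] mov  r3, r1 → r3=0xc6
body[1] add  r6, r3, r0 → r6=0x10
body[2] sub  r5, r1, #22 → r5=0xb0
body[3] add  r3, r2, r2 → r3=0xbc
body[4] xor  r0, r5, r3 → r0=0x0c
body[5] mov  r2, r1 → r2=0xc6
body[6] add  r4, r5, #39 → r4=0xd7
epilogue: pop r4=0x42, sp=0xd2
r4 is callee-saved → restored

REG = 0x42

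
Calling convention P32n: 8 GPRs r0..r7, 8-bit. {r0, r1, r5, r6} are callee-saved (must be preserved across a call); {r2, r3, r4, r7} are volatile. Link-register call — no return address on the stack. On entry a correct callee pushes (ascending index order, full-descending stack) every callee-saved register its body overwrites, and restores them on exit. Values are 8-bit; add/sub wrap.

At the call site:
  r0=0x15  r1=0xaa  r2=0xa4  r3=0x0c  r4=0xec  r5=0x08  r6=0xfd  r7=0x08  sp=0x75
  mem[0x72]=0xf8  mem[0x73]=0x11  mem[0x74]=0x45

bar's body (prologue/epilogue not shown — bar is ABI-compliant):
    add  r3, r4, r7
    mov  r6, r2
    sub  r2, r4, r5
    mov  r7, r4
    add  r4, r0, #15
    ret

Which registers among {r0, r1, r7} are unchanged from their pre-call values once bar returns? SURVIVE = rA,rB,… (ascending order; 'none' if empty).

SURVIVE = r0,r1

prologue: push r6 → mem[0x74]=0xfd, sp=0x74
body[0] add  r3, r4, r7 → r3=0xf4
body[1] mov  r6, r2 → r6=0xa4
body[2] sub  r2, r4, r5 → r2=0xe4
body[3] mov  r7, r4 → r7=0xec
body[4] add  r4, r0, #15 → r4=0x24
epilogue: pop r6=0xfd, sp=0x75
r0: callee-saved, written=False
r1: callee-saved, written=False
r7: caller-saved, written=True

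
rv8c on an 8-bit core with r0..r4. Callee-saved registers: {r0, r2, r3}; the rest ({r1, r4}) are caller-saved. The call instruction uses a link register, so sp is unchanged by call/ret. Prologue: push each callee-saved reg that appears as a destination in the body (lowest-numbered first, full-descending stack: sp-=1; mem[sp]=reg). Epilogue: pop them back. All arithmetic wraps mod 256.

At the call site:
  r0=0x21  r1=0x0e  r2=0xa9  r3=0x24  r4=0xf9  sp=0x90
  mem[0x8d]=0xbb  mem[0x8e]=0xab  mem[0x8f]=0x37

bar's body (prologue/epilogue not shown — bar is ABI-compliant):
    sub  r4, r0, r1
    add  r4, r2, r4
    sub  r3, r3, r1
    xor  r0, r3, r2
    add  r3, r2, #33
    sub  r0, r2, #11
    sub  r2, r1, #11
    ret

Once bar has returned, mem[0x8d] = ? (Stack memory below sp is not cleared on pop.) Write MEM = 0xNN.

MEM = 0x24

prologue: push r0 → mem[0x8f]=0x21, sp=0x8f
prologue: push r2 → mem[0x8e]=0xa9, sp=0x8e
prologue: push r3 → mem[0x8d]=0x24, sp=0x8d
body[0] sub  r4, r0, r1 → r4=0x13
body[1] add  r4, r2, r4 → r4=0xbc
body[2] sub  r3, r3, r1 → r3=0x16
body[3] xor  r0, r3, r2 → r0=0xbf
body[4] add  r3, r2, #33 → r3=0xca
body[5] sub  r0, r2, #11 → r0=0x9e
body[6] sub  r2, r1, #11 → r2=0x03
epilogue: pop r3=0x24, sp=0x8e
epilogue: pop r2=0xa9, sp=0x8f
epilogue: pop r0=0x21, sp=0x90
prologue pushed ['r0', 'r2', 'r3'] at ['0x8f', '0x8e', '0x8d']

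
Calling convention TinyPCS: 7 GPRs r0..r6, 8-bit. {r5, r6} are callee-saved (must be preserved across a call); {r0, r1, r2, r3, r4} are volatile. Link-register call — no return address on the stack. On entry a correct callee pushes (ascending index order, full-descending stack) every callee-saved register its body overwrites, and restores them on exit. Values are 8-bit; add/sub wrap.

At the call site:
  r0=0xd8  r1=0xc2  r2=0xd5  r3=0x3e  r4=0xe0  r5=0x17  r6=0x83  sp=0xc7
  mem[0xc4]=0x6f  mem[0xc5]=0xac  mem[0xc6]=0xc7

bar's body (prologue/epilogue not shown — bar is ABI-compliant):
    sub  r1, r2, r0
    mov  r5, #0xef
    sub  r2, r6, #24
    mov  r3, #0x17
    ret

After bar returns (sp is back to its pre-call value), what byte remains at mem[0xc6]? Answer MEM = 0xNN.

MEM = 0x17

prologue: push r5 -> mem[0xc6]=0x17, sp=0xc6
body[0] sub  r1, r2, r0 -> r1=0xfd
body[1] mov  r5, #0xef -> r5=0xef
body[2] sub  r2, r6, #24 -> r2=0x6b
body[3] mov  r3, #0x17 -> r3=0x17
epilogue: pop r5=0x17, sp=0xc7
prologue pushed ['r5'] at ['0xc6']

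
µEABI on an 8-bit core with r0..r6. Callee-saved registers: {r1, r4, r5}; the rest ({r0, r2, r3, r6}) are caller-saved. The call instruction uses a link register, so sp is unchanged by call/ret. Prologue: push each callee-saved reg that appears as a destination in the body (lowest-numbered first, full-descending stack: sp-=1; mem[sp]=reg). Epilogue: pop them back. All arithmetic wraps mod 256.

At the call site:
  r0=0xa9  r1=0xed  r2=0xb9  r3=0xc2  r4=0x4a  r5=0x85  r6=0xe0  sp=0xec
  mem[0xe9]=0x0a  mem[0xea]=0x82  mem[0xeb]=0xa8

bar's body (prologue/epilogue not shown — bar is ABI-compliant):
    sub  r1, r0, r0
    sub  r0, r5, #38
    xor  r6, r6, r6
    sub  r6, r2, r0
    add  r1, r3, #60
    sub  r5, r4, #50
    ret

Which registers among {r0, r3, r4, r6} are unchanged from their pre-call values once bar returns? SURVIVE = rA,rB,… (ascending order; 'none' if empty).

prologue: push r1 → mem[0xeb]=0xed, sp=0xeb
prologue: push r5 → mem[0xea]=0x85, sp=0xea
body[0] sub  r1, r0, r0 → r1=0x00
body[1] sub  r0, r5, #38 → r0=0x5f
body[2] xor  r6, r6, r6 → r6=0x00
body[3] sub  r6, r2, r0 → r6=0x5a
body[4] add  r1, r3, #60 → r1=0xfe
body[5] sub  r5, r4, #50 → r5=0x18
epilogue: pop r5=0x85, sp=0xeb
epilogue: pop r1=0xed, sp=0xec
r0: caller-saved, written=True
r3: caller-saved, written=False
r4: callee-saved, written=False
r6: caller-saved, written=True

SURVIVE = r3,r4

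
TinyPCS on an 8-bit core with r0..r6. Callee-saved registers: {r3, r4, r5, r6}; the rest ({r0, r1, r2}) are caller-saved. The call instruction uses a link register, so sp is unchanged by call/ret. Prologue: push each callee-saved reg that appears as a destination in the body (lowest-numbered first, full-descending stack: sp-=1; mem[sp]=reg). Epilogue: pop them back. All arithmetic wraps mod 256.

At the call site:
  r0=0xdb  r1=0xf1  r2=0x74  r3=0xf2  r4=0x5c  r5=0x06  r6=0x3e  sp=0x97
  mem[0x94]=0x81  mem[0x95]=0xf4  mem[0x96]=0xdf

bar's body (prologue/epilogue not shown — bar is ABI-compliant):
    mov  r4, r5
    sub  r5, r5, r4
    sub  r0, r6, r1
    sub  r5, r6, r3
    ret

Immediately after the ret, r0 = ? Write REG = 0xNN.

prologue: push r4 → mem[0x96]=0x5c, sp=0x96
prologue: push r5 → mem[0x95]=0x06, sp=0x95
body[0] mov  r4, r5 → r4=0x06
body[1] sub  r5, r5, r4 → r5=0x00
body[2] sub  r0, r6, r1 → r0=0x4d
body[3] sub  r5, r6, r3 → r5=0x4c
epilogue: pop r5=0x06, sp=0x96
epilogue: pop r4=0x5c, sp=0x97
r0 is caller-saved → body value

REG = 0x4d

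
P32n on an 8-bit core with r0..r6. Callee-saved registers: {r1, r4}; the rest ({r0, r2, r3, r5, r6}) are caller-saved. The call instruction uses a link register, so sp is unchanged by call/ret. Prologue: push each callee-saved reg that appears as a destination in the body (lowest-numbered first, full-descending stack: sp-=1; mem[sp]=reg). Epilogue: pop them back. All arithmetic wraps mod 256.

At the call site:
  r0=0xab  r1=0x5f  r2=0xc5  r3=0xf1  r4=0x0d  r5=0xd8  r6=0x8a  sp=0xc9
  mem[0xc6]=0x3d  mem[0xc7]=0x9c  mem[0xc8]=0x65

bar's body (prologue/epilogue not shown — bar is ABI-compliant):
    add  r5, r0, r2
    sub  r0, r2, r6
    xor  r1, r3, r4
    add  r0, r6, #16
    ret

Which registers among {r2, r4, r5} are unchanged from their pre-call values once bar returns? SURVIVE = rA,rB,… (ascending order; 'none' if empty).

prologue: push r1 → mem[0xc8]=0x5f, sp=0xc8
body[0] add  r5, r0, r2 → r5=0x70
body[1] sub  r0, r2, r6 → r0=0x3b
body[2] xor  r1, r3, r4 → r1=0xfc
body[3] add  r0, r6, #16 → r0=0x9a
epilogue: pop r1=0x5f, sp=0xc9
r2: caller-saved, written=False
r4: callee-saved, written=False
r5: caller-saved, written=True

SURVIVE = r2,r4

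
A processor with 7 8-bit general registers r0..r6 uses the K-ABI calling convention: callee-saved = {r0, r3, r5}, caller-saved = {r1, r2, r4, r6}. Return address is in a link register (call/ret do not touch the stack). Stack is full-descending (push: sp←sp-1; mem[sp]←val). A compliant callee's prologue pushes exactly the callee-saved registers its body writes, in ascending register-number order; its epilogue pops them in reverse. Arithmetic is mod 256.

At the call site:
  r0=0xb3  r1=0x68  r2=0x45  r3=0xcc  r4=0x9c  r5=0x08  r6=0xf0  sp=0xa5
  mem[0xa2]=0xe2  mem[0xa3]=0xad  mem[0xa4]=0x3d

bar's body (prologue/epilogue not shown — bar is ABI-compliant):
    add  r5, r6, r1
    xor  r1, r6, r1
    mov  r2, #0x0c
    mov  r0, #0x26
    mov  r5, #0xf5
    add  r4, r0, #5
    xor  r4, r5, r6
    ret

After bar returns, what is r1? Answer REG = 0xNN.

prologue: push r0 -> mem[0xa4]=0xb3, sp=0xa4
prologue: push r5 -> mem[0xa3]=0x08, sp=0xa3
body[0] add  r5, r6, r1 -> r5=0x58
body[1] xor  r1, r6, r1 -> r1=0x98
body[2] mov  r2, #0x0c -> r2=0x0c
body[3] mov  r0, #0x26 -> r0=0x26
body[4] mov  r5, #0xf5 -> r5=0xf5
body[5] add  r4, r0, #5 -> r4=0x2b
body[6] xor  r4, r5, r6 -> r4=0x05
epilogue: pop r5=0x08, sp=0xa4
epilogue: pop r0=0xb3, sp=0xa5
r1 is caller-saved -> body value

REG = 0x98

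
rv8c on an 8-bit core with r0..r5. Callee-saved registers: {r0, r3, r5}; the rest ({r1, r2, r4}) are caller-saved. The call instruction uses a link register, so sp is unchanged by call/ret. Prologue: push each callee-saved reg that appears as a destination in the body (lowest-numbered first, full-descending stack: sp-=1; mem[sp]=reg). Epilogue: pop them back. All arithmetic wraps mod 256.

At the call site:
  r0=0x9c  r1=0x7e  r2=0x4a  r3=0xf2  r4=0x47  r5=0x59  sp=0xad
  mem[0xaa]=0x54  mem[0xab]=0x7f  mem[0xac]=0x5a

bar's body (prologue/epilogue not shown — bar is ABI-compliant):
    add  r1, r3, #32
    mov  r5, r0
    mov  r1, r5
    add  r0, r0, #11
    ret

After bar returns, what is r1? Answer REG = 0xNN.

prologue: push r0 -> mem[0xac]=0x9c, sp=0xac
prologue: push r5 -> mem[0xab]=0x59, sp=0xab
body[0] add  r1, r3, #32 -> r1=0x12
body[1] mov  r5, r0 -> r5=0x9c
body[2] mov  r1, r5 -> r1=0x9c
body[3] add  r0, r0, #11 -> r0=0xa7
epilogue: pop r5=0x59, sp=0xac
epilogue: pop r0=0x9c, sp=0xad
r1 is caller-saved -> body value

REG = 0x9c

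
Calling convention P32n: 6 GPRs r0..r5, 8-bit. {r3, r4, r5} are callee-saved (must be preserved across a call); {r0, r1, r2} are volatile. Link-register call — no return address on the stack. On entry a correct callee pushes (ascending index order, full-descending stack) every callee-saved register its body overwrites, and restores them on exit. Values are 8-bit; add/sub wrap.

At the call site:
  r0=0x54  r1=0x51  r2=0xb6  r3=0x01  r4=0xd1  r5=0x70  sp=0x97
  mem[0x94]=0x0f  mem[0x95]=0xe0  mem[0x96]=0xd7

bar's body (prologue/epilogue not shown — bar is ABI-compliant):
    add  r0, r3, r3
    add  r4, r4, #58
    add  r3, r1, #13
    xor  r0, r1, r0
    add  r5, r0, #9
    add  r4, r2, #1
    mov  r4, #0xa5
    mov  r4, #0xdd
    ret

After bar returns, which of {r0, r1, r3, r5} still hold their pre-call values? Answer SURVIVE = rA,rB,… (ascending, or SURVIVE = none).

prologue: push r3 -> mem[0x96]=0x01, sp=0x96
prologue: push r4 -> mem[0x95]=0xd1, sp=0x95
prologue: push r5 -> mem[0x94]=0x70, sp=0x94
body[0] add  r0, r3, r3 -> r0=0x02
body[1] add  r4, r4, #58 -> r4=0x0b
body[2] add  r3, r1, #13 -> r3=0x5e
body[3] xor  r0, r1, r0 -> r0=0x53
body[4] add  r5, r0, #9 -> r5=0x5c
body[5] add  r4, r2, #1 -> r4=0xb7
body[6] mov  r4, #0xa5 -> r4=0xa5
body[7] mov  r4, #0xdd -> r4=0xdd
epilogue: pop r5=0x70, sp=0x95
epilogue: pop r4=0xd1, sp=0x96
epilogue: pop r3=0x01, sp=0x97
r0: caller-saved, written=True
r1: caller-saved, written=False
r3: callee-saved, written=True
r5: callee-saved, written=True

SURVIVE = r1,r3,r5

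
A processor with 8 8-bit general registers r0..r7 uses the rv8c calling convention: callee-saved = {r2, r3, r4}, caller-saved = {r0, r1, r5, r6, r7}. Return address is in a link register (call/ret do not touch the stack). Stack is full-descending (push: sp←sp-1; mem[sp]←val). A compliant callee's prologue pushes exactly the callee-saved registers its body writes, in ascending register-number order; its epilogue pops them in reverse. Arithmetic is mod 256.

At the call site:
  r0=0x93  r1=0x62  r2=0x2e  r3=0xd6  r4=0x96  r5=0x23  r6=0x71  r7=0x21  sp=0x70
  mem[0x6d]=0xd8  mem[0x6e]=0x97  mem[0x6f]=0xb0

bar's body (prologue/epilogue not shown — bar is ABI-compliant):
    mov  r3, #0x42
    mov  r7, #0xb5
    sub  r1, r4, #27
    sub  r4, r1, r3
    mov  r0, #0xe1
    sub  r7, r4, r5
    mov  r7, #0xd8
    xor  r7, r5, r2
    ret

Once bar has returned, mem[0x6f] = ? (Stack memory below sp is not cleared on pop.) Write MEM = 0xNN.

MEM = 0xd6

prologue: push r3 → mem[0x6f]=0xd6, sp=0x6f
prologue: push r4 → mem[0x6e]=0x96, sp=0x6e
body[0] mov  r3, #0x42 → r3=0x42
body[1] mov  r7, #0xb5 → r7=0xb5
body[2] sub  r1, r4, #27 → r1=0x7b
body[3] sub  r4, r1, r3 → r4=0x39
body[4] mov  r0, #0xe1 → r0=0xe1
body[5] sub  r7, r4, r5 → r7=0x16
body[6] mov  r7, #0xd8 → r7=0xd8
body[7] xor  r7, r5, r2 → r7=0x0d
epilogue: pop r4=0x96, sp=0x6f
epilogue: pop r3=0xd6, sp=0x70
prologue pushed ['r3', 'r4'] at ['0x6f', '0x6e']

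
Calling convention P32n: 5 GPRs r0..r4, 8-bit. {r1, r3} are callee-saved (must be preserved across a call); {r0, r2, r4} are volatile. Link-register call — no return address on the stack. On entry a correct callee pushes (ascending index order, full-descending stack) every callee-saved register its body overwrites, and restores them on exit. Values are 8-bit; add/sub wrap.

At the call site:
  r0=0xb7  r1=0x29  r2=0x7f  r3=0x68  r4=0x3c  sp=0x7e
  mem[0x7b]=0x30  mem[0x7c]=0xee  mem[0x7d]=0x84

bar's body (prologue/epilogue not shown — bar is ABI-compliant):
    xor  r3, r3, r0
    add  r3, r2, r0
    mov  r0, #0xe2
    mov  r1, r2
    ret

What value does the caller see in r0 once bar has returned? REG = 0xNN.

prologue: push r1 -> mem[0x7d]=0x29, sp=0x7d
prologue: push r3 -> mem[0x7c]=0x68, sp=0x7c
body[0] xor  r3, r3, r0 -> r3=0xdf
body[1] add  r3, r2, r0 -> r3=0x36
body[2] mov  r0, #0xe2 -> r0=0xe2
body[3] mov  r1, r2 -> r1=0x7f
epilogue: pop r3=0x68, sp=0x7d
epilogue: pop r1=0x29, sp=0x7e
r0 is caller-saved -> body value

REG = 0xe2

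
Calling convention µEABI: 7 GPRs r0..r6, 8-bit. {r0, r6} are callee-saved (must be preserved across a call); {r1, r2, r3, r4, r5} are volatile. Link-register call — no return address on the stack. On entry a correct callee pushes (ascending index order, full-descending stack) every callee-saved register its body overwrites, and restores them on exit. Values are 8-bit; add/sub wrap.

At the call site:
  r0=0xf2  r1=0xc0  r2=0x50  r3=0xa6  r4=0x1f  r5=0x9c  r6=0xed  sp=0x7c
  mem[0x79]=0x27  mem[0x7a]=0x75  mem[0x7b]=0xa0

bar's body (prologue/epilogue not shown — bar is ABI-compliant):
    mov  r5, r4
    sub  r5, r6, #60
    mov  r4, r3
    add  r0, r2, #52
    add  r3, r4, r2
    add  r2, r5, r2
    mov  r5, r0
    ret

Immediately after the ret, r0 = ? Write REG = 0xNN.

REG = 0xf2

prologue: push r0 -> mem[0x7b]=0xf2, sp=0x7b
body[0] mov  r5, r4 -> r5=0x1f
body[1] sub  r5, r6, #60 -> r5=0xb1
body[2] mov  r4, r3 -> r4=0xa6
body[3] add  r0, r2, #52 -> r0=0x84
body[4] add  r3, r4, r2 -> r3=0xf6
body[5] add  r2, r5, r2 -> r2=0x01
body[6] mov  r5, r0 -> r5=0x84
epilogue: pop r0=0xf2, sp=0x7c
r0 is callee-saved -> restored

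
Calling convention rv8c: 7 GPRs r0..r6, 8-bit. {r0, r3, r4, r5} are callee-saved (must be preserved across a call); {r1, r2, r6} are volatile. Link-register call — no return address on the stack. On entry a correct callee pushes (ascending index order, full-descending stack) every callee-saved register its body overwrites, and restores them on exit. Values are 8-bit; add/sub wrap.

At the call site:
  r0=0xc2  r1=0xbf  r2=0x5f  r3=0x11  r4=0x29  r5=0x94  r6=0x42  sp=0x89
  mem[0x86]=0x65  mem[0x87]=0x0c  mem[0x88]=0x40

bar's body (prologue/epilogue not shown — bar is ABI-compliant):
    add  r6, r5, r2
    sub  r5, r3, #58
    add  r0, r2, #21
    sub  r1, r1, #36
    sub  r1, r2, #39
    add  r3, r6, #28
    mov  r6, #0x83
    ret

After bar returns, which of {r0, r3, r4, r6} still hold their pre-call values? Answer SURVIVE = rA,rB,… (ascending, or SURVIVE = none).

SURVIVE = r0,r3,r4

prologue: push r0 -> mem[0x88]=0xc2, sp=0x88
prologue: push r3 -> mem[0x87]=0x11, sp=0x87
prologue: push r5 -> mem[0x86]=0x94, sp=0x86
body[0] add  r6, r5, r2 -> r6=0xf3
body[1] sub  r5, r3, #58 -> r5=0xd7
body[2] add  r0, r2, #21 -> r0=0x74
body[3] sub  r1, r1, #36 -> r1=0x9b
body[4] sub  r1, r2, #39 -> r1=0x38
body[5] add  r3, r6, #28 -> r3=0x0f
body[6] mov  r6, #0x83 -> r6=0x83
epilogue: pop r5=0x94, sp=0x87
epilogue: pop r3=0x11, sp=0x88
epilogue: pop r0=0xc2, sp=0x89
r0: callee-saved, written=True
r3: callee-saved, written=True
r4: callee-saved, written=False
r6: caller-saved, written=True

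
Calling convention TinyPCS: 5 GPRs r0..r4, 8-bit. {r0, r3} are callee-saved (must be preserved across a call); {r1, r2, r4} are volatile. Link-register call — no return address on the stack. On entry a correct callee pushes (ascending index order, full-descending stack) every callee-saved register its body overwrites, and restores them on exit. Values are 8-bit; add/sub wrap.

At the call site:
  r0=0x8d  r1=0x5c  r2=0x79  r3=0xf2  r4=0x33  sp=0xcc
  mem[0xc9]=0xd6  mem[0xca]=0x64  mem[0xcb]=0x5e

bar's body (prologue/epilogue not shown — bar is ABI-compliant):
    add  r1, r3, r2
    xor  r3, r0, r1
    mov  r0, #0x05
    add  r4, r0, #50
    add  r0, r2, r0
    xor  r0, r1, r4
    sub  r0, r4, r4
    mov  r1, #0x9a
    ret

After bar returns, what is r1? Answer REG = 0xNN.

prologue: push r0 → mem[0xcb]=0x8d, sp=0xcb
prologue: push r3 → mem[0xca]=0xf2, sp=0xca
body[0] add  r1, r3, r2 → r1=0x6b
body[1] xor  r3, r0, r1 → r3=0xe6
body[2] mov  r0, #0x05 → r0=0x05
body[3] add  r4, r0, #50 → r4=0x37
body[4] add  r0, r2, r0 → r0=0x7e
body[5] xor  r0, r1, r4 → r0=0x5c
body[6] sub  r0, r4, r4 → r0=0x00
body[7] mov  r1, #0x9a → r1=0x9a
epilogue: pop r3=0xf2, sp=0xcb
epilogue: pop r0=0x8d, sp=0xcc
r1 is caller-saved → body value

REG = 0x9a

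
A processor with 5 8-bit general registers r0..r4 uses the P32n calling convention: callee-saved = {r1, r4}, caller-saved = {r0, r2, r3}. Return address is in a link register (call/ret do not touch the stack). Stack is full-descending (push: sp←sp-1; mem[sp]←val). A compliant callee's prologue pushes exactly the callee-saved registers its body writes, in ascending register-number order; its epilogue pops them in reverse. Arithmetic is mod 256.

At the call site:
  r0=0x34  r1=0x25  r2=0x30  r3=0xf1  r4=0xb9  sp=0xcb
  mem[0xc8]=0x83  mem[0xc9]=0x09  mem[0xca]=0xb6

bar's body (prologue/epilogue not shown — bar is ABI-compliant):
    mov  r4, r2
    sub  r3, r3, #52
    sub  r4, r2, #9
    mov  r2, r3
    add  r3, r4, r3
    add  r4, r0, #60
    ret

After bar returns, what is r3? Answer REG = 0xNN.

prologue: push r4 -> mem[0xca]=0xb9, sp=0xca
body[0] mov  r4, r2 -> r4=0x30
body[1] sub  r3, r3, #52 -> r3=0xbd
body[2] sub  r4, r2, #9 -> r4=0x27
body[3] mov  r2, r3 -> r2=0xbd
body[4] add  r3, r4, r3 -> r3=0xe4
body[5] add  r4, r0, #60 -> r4=0x70
epilogue: pop r4=0xb9, sp=0xcb
r3 is caller-saved -> body value

REG = 0xe4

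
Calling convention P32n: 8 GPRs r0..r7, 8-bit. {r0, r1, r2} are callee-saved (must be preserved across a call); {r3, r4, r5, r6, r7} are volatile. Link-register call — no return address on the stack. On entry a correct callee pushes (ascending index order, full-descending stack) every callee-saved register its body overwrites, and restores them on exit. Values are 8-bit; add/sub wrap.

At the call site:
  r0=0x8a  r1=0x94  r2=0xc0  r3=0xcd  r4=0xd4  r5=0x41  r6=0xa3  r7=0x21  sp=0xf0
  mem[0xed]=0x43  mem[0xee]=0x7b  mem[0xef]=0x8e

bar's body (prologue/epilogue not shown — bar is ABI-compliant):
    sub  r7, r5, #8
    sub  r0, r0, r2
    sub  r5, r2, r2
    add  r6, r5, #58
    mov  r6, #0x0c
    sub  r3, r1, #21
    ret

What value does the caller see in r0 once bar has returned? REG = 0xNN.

prologue: push r0 -> mem[0xef]=0x8a, sp=0xef
body[0] sub  r7, r5, #8 -> r7=0x39
body[1] sub  r0, r0, r2 -> r0=0xca
body[2] sub  r5, r2, r2 -> r5=0x00
body[3] add  r6, r5, #58 -> r6=0x3a
body[4] mov  r6, #0x0c -> r6=0x0c
body[5] sub  r3, r1, #21 -> r3=0x7f
epilogue: pop r0=0x8a, sp=0xf0
r0 is callee-saved -> restored

REG = 0x8a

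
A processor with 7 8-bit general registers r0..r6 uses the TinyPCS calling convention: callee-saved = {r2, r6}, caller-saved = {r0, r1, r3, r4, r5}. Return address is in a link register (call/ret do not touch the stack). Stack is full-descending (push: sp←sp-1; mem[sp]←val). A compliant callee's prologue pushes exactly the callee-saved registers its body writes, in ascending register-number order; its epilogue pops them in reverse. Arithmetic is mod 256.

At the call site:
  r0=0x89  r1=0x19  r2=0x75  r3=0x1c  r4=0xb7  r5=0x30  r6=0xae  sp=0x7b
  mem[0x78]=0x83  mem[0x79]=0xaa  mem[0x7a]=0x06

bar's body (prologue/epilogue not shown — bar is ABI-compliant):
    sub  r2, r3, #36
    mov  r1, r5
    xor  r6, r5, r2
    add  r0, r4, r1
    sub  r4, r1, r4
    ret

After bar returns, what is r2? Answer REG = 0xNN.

REG = 0x75

prologue: push r2 -> mem[0x7a]=0x75, sp=0x7a
prologue: push r6 -> mem[0x79]=0xae, sp=0x79
body[0] sub  r2, r3, #36 -> r2=0xf8
body[1] mov  r1, r5 -> r1=0x30
body[2] xor  r6, r5, r2 -> r6=0xc8
body[3] add  r0, r4, r1 -> r0=0xe7
body[4] sub  r4, r1, r4 -> r4=0x79
epilogue: pop r6=0xae, sp=0x7a
epilogue: pop r2=0x75, sp=0x7b
r2 is callee-saved -> restored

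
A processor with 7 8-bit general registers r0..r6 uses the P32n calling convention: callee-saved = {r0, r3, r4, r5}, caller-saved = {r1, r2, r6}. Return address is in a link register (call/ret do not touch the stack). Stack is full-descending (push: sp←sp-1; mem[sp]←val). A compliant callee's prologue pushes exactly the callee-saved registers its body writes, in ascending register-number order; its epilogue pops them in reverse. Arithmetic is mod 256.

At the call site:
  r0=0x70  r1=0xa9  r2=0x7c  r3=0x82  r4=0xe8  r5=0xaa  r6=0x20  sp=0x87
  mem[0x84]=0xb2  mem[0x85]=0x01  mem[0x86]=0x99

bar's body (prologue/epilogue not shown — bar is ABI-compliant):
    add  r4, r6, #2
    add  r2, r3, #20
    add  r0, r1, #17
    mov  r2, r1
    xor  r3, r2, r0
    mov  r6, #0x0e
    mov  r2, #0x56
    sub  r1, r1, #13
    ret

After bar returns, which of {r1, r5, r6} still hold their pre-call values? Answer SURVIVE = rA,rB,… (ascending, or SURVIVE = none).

SURVIVE = r5

prologue: push r0 → mem[0x86]=0x70, sp=0x86
prologue: push r3 → mem[0x85]=0x82, sp=0x85
prologue: push r4 → mem[0x84]=0xe8, sp=0x84
body[0] add  r4, r6, #2 → r4=0x22
body[1] add  r2, r3, #20 → r2=0x96
body[2] add  r0, r1, #17 → r0=0xba
body[3] mov  r2, r1 → r2=0xa9
body[4] xor  r3, r2, r0 → r3=0x13
body[5] mov  r6, #0x0e → r6=0x0e
body[6] mov  r2, #0x56 → r2=0x56
body[7] sub  r1, r1, #13 → r1=0x9c
epilogue: pop r4=0xe8, sp=0x85
epilogue: pop r3=0x82, sp=0x86
epilogue: pop r0=0x70, sp=0x87
r1: caller-saved, written=True
r5: callee-saved, written=False
r6: caller-saved, written=True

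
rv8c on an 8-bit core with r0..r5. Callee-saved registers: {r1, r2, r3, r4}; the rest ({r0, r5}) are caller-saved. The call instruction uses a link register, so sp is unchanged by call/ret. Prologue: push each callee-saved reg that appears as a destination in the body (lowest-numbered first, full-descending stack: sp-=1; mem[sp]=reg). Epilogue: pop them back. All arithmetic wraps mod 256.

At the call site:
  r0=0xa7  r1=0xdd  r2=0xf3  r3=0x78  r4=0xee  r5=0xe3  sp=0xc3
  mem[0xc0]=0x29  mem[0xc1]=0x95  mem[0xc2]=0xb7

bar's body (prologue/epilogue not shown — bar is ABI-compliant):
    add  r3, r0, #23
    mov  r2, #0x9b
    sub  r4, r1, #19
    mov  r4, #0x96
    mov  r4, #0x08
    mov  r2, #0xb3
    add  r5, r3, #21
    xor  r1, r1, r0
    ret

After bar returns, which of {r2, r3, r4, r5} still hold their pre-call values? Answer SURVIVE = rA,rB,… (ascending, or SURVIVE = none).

prologue: push r1 -> mem[0xc2]=0xdd, sp=0xc2
prologue: push r2 -> mem[0xc1]=0xf3, sp=0xc1
prologue: push r3 -> mem[0xc0]=0x78, sp=0xc0
prologue: push r4 -> mem[0xbf]=0xee, sp=0xbf
body[0] add  r3, r0, #23 -> r3=0xbe
body[1] mov  r2, #0x9b -> r2=0x9b
body[2] sub  r4, r1, #19 -> r4=0xca
body[3] mov  r4, #0x96 -> r4=0x96
body[4] mov  r4, #0x08 -> r4=0x08
body[5] mov  r2, #0xb3 -> r2=0xb3
body[6] add  r5, r3, #21 -> r5=0xd3
body[7] xor  r1, r1, r0 -> r1=0x7a
epilogue: pop r4=0xee, sp=0xc0
epilogue: pop r3=0x78, sp=0xc1
epilogue: pop r2=0xf3, sp=0xc2
epilogue: pop r1=0xdd, sp=0xc3
r2: callee-saved, written=True
r3: callee-saved, written=True
r4: callee-saved, written=True
r5: caller-saved, written=True

SURVIVE = r2,r3,r4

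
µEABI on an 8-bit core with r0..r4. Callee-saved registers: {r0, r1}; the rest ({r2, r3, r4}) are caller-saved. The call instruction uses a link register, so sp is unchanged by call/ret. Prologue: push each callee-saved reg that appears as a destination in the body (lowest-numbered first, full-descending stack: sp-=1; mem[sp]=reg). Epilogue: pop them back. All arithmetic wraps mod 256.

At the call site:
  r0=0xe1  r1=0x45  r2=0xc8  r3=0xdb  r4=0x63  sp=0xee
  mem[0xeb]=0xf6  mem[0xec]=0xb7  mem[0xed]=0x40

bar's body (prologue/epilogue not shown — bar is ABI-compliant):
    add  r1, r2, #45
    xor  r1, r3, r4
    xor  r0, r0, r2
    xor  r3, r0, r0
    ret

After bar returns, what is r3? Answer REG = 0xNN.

prologue: push r0 -> mem[0xed]=0xe1, sp=0xed
prologue: push r1 -> mem[0xec]=0x45, sp=0xec
body[0] add  r1, r2, #45 -> r1=0xf5
body[1] xor  r1, r3, r4 -> r1=0xb8
body[2] xor  r0, r0, r2 -> r0=0x29
body[3] xor  r3, r0, r0 -> r3=0x00
epilogue: pop r1=0x45, sp=0xed
epilogue: pop r0=0xe1, sp=0xee
r3 is caller-saved -> body value

REG = 0x00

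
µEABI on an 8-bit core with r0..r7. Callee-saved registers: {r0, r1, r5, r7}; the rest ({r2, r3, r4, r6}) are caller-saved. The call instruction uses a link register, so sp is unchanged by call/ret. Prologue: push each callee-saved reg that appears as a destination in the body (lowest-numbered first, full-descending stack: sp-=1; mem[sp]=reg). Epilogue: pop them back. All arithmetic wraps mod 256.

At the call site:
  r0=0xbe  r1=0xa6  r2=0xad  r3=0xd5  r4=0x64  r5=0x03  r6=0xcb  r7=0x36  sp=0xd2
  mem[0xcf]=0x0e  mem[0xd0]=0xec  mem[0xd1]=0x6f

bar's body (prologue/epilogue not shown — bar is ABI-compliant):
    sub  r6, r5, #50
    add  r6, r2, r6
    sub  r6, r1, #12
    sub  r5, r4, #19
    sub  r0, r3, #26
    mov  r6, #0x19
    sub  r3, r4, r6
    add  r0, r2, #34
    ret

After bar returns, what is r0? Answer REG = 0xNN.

prologue: push r0 → mem[0xd1]=0xbe, sp=0xd1
prologue: push r5 → mem[0xd0]=0x03, sp=0xd0
body[0] sub  r6, r5, #50 → r6=0xd1
body[1] add  r6, r2, r6 → r6=0x7e
body[2] sub  r6, r1, #12 → r6=0x9a
body[3] sub  r5, r4, #19 → r5=0x51
body[4] sub  r0, r3, #26 → r0=0xbb
body[5] mov  r6, #0x19 → r6=0x19
body[6] sub  r3, r4, r6 → r3=0x4b
body[7] add  r0, r2, #34 → r0=0xcf
epilogue: pop r5=0x03, sp=0xd1
epilogue: pop r0=0xbe, sp=0xd2
r0 is callee-saved → restored

REG = 0xbe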